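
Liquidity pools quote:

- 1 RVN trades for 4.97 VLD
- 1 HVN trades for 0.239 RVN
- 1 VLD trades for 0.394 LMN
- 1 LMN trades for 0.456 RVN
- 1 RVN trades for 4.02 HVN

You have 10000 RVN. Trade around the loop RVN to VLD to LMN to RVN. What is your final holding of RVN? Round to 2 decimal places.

10000 RVN × 4.97 = 49700 VLD
49700 VLD × 0.394 = 19581.8 LMN
19581.8 LMN × 0.456 = 8929.3008 RVN

8929.30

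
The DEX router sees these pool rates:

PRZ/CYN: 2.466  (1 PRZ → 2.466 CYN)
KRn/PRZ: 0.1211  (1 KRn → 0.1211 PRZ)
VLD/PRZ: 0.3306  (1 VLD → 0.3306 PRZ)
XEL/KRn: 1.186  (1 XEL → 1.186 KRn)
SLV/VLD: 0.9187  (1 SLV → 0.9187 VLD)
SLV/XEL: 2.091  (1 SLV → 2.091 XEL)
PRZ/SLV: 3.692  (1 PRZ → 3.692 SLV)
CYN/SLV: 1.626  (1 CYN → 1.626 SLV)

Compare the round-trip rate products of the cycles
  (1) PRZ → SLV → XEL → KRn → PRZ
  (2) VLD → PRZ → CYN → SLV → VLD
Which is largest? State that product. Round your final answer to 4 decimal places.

1.2178

(1) 3.692 × 2.091 × 1.186 × 0.1211 = 1.10878
(2) 0.3306 × 2.466 × 1.626 × 0.9187 = 1.21784
Highest is cycle (2) at 1.2178 (>1, arbitrage).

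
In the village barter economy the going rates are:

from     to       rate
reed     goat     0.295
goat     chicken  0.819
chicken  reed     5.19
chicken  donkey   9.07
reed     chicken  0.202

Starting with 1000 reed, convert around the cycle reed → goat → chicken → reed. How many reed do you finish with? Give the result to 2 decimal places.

1253.93

1000 reed × 0.295 = 295 goat
295 goat × 0.819 = 241.605 chicken
241.605 chicken × 5.19 = 1253.92995 reed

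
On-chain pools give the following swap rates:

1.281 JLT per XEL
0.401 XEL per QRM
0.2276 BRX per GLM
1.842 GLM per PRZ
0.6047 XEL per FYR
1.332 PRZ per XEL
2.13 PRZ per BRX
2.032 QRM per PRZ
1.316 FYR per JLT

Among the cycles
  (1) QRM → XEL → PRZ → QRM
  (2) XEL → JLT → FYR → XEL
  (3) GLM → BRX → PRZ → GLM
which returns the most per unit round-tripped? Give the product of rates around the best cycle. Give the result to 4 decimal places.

1.0854

(1) 0.401 × 1.332 × 2.032 = 1.08536
(2) 1.281 × 1.316 × 0.6047 = 1.01940
(3) 0.2276 × 2.13 × 1.842 = 0.89298
Highest is cycle (1) at 1.0854 (>1, arbitrage).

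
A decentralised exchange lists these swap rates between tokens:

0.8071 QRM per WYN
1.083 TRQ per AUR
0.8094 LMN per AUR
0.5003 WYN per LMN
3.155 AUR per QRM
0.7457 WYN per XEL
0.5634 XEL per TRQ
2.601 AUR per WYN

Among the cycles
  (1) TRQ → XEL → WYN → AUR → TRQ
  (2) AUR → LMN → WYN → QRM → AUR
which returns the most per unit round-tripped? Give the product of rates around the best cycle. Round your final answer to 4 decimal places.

1.1834

(1) 0.5634 × 0.7457 × 2.601 × 1.083 = 1.18345
(2) 0.8094 × 0.5003 × 0.8071 × 3.155 = 1.03115
Highest is cycle (1) at 1.1834 (>1, arbitrage).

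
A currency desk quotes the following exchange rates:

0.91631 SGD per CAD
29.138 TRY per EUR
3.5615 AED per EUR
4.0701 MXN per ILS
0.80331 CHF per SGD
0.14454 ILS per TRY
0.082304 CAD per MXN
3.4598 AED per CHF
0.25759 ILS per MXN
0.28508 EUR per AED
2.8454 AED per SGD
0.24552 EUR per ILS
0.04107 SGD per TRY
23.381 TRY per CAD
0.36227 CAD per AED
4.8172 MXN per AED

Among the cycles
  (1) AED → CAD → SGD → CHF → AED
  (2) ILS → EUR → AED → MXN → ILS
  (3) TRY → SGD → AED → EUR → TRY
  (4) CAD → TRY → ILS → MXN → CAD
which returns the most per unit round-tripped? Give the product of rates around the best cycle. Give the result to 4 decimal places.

(1) 0.36227 × 0.91631 × 0.80331 × 3.4598 = 0.92259
(2) 0.24552 × 3.5615 × 4.8172 × 0.25759 = 1.08503
(3) 0.04107 × 2.8454 × 0.28508 × 29.138 = 0.97072
(4) 23.381 × 0.14454 × 4.0701 × 0.082304 = 1.13208
Highest is cycle (4) at 1.1321 (>1, arbitrage).

1.1321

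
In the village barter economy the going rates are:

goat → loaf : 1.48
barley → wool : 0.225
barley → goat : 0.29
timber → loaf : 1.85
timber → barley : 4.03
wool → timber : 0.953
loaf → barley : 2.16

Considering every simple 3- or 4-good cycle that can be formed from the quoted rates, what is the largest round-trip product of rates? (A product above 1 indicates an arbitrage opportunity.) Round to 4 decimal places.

loaf→barley→goat→loaf: 2.16 × 0.29 × 1.48 = 0.92707
wool→timber→barley→wool: 0.953 × 4.03 × 0.225 = 0.86413
wool→timber→loaf→barley→wool: 0.953 × 1.85 × 2.16 × 0.225 = 0.85684
Maximum is loaf→barley→goat→loaf at 0.9271; no arbitrage — every cycle loses value.

0.9271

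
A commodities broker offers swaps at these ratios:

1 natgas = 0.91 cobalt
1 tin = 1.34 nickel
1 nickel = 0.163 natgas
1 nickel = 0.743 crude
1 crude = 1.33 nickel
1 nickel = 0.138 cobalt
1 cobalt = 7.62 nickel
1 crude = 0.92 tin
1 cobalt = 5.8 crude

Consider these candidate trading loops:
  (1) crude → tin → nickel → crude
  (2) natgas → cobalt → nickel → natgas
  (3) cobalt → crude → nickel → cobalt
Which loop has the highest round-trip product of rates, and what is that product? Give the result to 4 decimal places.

(1) 0.92 × 1.34 × 0.743 = 0.91597
(2) 0.91 × 7.62 × 0.163 = 1.13027
(3) 5.8 × 1.33 × 0.138 = 1.06453
Highest is cycle (2) at 1.1303 (>1, arbitrage).

1.1303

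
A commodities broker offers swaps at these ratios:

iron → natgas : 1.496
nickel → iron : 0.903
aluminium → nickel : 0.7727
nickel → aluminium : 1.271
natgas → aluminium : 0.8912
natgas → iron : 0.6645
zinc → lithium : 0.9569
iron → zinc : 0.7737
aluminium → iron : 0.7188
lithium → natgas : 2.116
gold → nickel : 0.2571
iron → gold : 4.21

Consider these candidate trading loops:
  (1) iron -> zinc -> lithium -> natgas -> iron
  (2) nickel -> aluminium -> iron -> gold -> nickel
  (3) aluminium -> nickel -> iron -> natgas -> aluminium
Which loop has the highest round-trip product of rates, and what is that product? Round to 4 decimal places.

(1) 0.7737 × 0.9569 × 2.116 × 0.6645 = 1.04100
(2) 1.271 × 0.7188 × 4.21 × 0.2571 = 0.98887
(3) 0.7727 × 0.903 × 1.496 × 0.8912 = 0.93026
Highest is cycle (1) at 1.0410 (>1, arbitrage).

1.0410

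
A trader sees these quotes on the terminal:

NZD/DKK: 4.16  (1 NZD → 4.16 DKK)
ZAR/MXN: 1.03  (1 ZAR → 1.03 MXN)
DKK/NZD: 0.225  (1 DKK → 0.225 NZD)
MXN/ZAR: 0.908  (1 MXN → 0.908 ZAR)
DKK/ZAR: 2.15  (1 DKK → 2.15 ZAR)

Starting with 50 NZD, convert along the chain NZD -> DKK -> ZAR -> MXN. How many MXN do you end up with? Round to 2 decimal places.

50 NZD × 4.16 = 208 DKK
208 DKK × 2.15 = 447.2 ZAR
447.2 ZAR × 1.03 = 460.616 MXN

460.62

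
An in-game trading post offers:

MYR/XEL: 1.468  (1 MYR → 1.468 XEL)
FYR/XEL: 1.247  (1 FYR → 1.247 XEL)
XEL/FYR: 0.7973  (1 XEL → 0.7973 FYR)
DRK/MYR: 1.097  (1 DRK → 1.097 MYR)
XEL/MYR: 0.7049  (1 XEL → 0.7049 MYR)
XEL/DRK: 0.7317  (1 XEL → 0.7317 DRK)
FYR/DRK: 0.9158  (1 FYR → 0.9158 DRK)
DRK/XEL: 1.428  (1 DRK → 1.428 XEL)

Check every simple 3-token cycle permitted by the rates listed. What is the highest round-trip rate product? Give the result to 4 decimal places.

MYR→XEL→DRK→MYR: 1.468 × 0.7317 × 1.097 = 1.17833
FYR→DRK→XEL→FYR: 0.9158 × 1.428 × 0.7973 = 1.04268
Maximum is MYR→XEL→DRK→MYR at 1.1783; arbitrage exists.

1.1783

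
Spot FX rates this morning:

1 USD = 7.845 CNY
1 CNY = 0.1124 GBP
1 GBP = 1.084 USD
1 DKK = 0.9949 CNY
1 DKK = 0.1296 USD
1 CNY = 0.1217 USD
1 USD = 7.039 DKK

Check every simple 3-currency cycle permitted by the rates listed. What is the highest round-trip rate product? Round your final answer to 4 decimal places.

CNY→GBP→USD→CNY: 0.1124 × 1.084 × 7.845 = 0.95585
CNY→USD→DKK→CNY: 0.1217 × 7.039 × 0.9949 = 0.85228
Maximum is CNY→GBP→USD→CNY at 0.9558; no arbitrage — every cycle loses value.

0.9558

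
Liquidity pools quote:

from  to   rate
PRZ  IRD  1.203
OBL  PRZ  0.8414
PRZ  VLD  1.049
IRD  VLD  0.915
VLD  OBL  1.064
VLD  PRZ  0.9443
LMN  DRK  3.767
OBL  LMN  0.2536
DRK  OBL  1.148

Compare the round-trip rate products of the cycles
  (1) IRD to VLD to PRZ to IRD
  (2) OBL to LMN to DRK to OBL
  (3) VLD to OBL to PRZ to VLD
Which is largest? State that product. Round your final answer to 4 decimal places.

1.0967

(1) 0.915 × 0.9443 × 1.203 = 1.03943
(2) 0.2536 × 3.767 × 1.148 = 1.09670
(3) 1.064 × 0.8414 × 1.049 = 0.93912
Highest is cycle (2) at 1.0967 (>1, arbitrage).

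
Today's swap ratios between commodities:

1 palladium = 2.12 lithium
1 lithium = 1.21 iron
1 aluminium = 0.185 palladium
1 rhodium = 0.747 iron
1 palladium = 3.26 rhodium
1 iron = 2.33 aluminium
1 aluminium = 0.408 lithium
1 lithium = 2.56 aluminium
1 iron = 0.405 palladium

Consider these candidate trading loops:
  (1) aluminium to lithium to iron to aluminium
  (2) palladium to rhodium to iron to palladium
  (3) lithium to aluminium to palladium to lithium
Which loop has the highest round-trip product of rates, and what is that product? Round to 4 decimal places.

1.1503

(1) 0.408 × 1.21 × 2.33 = 1.15027
(2) 3.26 × 0.747 × 0.405 = 0.98626
(3) 2.56 × 0.185 × 2.12 = 1.00403
Highest is cycle (1) at 1.1503 (>1, arbitrage).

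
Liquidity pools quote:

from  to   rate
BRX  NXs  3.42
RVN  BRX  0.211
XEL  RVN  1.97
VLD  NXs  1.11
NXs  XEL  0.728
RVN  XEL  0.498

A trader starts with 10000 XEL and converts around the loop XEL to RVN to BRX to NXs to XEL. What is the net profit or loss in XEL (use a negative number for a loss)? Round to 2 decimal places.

349.19

10000 XEL × 1.97 = 19700 RVN
19700 RVN × 0.211 = 4156.7 BRX
4156.7 BRX × 3.42 = 14215.914 NXs
14215.914 NXs × 0.728 = 10349.185392 XEL
Net change: 10349.185392 − 10000 = 349.185392 XEL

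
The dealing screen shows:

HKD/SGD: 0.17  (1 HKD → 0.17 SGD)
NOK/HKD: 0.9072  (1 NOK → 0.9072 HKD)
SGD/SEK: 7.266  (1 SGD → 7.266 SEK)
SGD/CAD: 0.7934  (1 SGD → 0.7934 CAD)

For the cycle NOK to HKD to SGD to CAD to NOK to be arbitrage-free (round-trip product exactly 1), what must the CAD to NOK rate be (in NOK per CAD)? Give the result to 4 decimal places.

Known legs of the cycle: 0.9072 × 0.17 × 0.7934 = 0.1223613216
For no arbitrage the full-cycle product must be 1, so the missing rate is 1 / 0.1223613216 ≈ 8.172517.

8.1725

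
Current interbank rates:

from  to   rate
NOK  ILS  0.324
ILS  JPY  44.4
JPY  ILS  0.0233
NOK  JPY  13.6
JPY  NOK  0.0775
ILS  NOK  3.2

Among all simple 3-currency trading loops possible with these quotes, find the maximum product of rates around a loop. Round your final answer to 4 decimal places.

1.1149

NOK→ILS→JPY→NOK: 0.324 × 44.4 × 0.0775 = 1.11488
NOK→JPY→ILS→NOK: 13.6 × 0.0233 × 3.2 = 1.01402
Maximum is NOK→ILS→JPY→NOK at 1.1149; arbitrage exists.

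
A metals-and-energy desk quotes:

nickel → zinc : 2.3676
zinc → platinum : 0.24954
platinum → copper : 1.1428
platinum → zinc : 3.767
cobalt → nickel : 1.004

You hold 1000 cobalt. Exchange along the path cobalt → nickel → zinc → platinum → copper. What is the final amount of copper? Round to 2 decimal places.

677.88

1000 cobalt × 1.004 = 1004 nickel
1004 nickel × 2.3676 = 2377.0704 zinc
2377.0704 zinc × 0.24954 = 593.174147616 platinum
593.174147616 platinum × 1.1428 = 677.8794158955648 copper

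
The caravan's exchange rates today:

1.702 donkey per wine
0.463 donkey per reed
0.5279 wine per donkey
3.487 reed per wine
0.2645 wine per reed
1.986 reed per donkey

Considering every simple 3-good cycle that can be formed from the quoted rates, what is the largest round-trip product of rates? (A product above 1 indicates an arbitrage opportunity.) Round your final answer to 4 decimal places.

donkey→reed→wine→donkey: 1.986 × 0.2645 × 1.702 = 0.89406
donkey→wine→reed→donkey: 0.5279 × 3.487 × 0.463 = 0.85228
Maximum is donkey→reed→wine→donkey at 0.8941; no arbitrage — every cycle loses value.

0.8941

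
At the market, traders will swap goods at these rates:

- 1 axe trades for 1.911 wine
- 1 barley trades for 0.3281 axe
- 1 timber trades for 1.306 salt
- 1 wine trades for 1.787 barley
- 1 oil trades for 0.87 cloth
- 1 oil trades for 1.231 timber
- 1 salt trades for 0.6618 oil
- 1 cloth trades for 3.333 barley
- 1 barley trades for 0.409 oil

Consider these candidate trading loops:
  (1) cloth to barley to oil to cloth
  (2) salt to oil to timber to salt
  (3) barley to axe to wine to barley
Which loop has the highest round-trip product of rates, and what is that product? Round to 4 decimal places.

1.1860

(1) 3.333 × 0.409 × 0.87 = 1.18598
(2) 0.6618 × 1.231 × 1.306 = 1.06397
(3) 0.3281 × 1.911 × 1.787 = 1.12045
Highest is cycle (1) at 1.1860 (>1, arbitrage).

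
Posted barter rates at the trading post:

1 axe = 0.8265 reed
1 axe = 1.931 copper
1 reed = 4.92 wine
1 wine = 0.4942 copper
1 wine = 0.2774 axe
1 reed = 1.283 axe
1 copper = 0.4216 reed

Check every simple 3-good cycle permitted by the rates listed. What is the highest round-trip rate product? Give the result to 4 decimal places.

reed→wine→axe→reed: 4.92 × 0.2774 × 0.8265 = 1.12801
reed→axe→copper→reed: 1.283 × 1.931 × 0.4216 = 1.04450
reed→wine→copper→reed: 4.92 × 0.4942 × 0.4216 = 1.02511
Maximum is reed→wine→axe→reed at 1.1280; arbitrage exists.

1.1280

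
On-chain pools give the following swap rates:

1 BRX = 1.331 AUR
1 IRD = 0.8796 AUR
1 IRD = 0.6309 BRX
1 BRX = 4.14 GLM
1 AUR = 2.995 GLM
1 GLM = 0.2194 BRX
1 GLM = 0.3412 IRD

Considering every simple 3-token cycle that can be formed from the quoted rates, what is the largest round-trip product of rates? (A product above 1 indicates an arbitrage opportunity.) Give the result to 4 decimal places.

IRD→AUR→GLM→IRD: 0.8796 × 2.995 × 0.3412 = 0.89886
IRD→BRX→GLM→IRD: 0.6309 × 4.14 × 0.3412 = 0.89119
BRX→AUR→GLM→BRX: 1.331 × 2.995 × 0.2194 = 0.87460
Maximum is IRD→AUR→GLM→IRD at 0.8989; no arbitrage — every cycle loses value.

0.8989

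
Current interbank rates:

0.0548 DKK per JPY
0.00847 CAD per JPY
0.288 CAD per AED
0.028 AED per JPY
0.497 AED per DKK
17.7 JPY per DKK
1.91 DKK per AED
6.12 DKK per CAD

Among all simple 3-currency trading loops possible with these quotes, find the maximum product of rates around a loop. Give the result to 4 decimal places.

0.9466

JPY→AED→DKK→JPY: 0.028 × 1.91 × 17.7 = 0.94660
JPY→CAD→DKK→JPY: 0.00847 × 6.12 × 17.7 = 0.91750
CAD→DKK→AED→CAD: 6.12 × 0.497 × 0.288 = 0.87599
Maximum is JPY→AED→DKK→JPY at 0.9466; no arbitrage — every cycle loses value.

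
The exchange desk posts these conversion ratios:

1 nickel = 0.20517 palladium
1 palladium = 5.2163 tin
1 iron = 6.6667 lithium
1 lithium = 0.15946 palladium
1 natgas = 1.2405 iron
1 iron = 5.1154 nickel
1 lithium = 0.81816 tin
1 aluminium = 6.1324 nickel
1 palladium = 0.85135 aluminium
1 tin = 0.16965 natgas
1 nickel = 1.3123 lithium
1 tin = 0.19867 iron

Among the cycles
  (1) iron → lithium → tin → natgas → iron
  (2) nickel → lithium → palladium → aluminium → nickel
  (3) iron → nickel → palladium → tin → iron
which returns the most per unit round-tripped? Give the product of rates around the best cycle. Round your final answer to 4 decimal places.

(1) 6.6667 × 0.81816 × 0.16965 × 1.2405 = 1.14789
(2) 1.3123 × 0.15946 × 0.85135 × 6.1324 = 1.09251
(3) 5.1154 × 0.20517 × 5.2163 × 0.19867 = 1.08765
Highest is cycle (1) at 1.1479 (>1, arbitrage).

1.1479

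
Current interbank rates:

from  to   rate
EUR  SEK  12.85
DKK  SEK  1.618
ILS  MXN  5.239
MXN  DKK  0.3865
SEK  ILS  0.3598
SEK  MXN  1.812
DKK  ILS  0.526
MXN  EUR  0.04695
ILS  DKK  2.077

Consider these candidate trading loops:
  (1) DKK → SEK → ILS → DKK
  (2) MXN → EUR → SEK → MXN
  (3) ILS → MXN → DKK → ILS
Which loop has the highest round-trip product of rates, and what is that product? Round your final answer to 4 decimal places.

1.2091

(1) 1.618 × 0.3598 × 2.077 = 1.20914
(2) 0.04695 × 12.85 × 1.812 = 1.09319
(3) 5.239 × 0.3865 × 0.526 = 1.06508
Highest is cycle (1) at 1.2091 (>1, arbitrage).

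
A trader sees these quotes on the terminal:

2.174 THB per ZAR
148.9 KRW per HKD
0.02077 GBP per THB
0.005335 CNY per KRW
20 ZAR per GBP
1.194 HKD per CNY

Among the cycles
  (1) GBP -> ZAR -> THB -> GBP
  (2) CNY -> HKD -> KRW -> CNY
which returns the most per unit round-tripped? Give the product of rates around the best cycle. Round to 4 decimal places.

0.9485

(1) 20 × 2.174 × 0.02077 = 0.90308
(2) 1.194 × 148.9 × 0.005335 = 0.94849
Highest is cycle (2) at 0.9485 (≤1, no arbitrage).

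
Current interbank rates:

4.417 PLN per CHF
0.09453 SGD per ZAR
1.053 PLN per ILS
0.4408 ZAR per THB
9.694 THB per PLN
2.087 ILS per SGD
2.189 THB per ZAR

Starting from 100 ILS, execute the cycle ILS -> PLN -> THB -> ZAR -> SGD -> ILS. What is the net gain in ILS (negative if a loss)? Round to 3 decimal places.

100 ILS × 1.053 = 105.3 PLN
105.3 PLN × 9.694 = 1020.7782 THB
1020.7782 THB × 0.4408 = 449.95903056 ZAR
449.95903056 ZAR × 0.09453 = 42.5346271588368 SGD
42.5346271588368 SGD × 2.087 = 88.7697668804924016 ILS
Net change: 88.7697668804924016 − 100 = -11.2302331195075984 ILS

-11.230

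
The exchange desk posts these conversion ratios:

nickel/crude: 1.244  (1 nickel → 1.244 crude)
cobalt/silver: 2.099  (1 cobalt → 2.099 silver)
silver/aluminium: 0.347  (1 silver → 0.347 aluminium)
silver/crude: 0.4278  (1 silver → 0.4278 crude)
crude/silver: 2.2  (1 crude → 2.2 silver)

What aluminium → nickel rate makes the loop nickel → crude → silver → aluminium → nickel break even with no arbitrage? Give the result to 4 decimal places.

Known legs of the cycle: 1.244 × 2.2 × 0.347 = 0.9496696
For no arbitrage the full-cycle product must be 1, so the missing rate is 1 / 0.9496696 ≈ 1.052998.

1.0530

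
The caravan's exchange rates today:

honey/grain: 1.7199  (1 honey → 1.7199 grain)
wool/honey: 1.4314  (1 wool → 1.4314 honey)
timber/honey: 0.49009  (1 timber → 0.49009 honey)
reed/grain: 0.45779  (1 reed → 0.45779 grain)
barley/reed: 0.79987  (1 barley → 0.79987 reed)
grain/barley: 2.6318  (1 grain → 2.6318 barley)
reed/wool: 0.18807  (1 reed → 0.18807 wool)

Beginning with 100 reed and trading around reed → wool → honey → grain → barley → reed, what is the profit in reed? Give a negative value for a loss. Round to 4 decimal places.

100 reed × 0.18807 = 18.807 wool
18.807 wool × 1.4314 = 26.9203398 honey
26.9203398 honey × 1.7199 = 46.30029242202 grain
46.30029242202 grain × 2.6318 = 121.853109596272236 barley
121.853109596272236 barley × 0.79987 = 97.46664677277027340932 reed
Net change: 97.46664677277027340932 − 100 = -2.53335322722972659068 reed

-2.5334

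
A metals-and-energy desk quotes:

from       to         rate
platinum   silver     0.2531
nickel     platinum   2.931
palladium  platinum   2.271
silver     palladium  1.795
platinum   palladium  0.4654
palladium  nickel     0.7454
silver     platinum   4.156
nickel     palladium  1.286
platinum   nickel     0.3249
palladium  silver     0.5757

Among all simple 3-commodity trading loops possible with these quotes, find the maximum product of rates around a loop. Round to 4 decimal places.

silver→platinum→palladium→silver: 4.156 × 0.4654 × 0.5757 = 1.11352
silver→palladium→platinum→silver: 1.795 × 2.271 × 0.2531 = 1.03175
platinum→palladium→nickel→platinum: 0.4654 × 0.7454 × 2.931 = 1.01679
platinum→nickel→palladium→platinum: 0.3249 × 1.286 × 2.271 = 0.94887
Maximum is silver→platinum→palladium→silver at 1.1135; arbitrage exists.

1.1135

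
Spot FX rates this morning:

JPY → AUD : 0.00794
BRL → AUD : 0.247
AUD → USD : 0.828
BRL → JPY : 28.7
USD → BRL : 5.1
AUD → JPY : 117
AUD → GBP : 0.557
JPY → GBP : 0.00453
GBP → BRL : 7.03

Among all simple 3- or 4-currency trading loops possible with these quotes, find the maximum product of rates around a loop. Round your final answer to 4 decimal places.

USD→BRL→AUD→USD: 5.1 × 0.247 × 0.828 = 1.04303
GBP→BRL→AUD→GBP: 7.03 × 0.247 × 0.557 = 0.96718
JPY→AUD→USD→BRL→JPY: 0.00794 × 0.828 × 5.1 × 28.7 = 0.96228
JPY→GBP→BRL→AUD→JPY: 0.00453 × 7.03 × 0.247 × 117 = 0.92031
JPY→GBP→BRL→JPY: 0.00453 × 7.03 × 28.7 = 0.91398
JPY→AUD→GBP→BRL→JPY: 0.00794 × 0.557 × 7.03 × 28.7 = 0.89230
Maximum is USD→BRL→AUD→USD at 1.0430; arbitrage exists.

1.0430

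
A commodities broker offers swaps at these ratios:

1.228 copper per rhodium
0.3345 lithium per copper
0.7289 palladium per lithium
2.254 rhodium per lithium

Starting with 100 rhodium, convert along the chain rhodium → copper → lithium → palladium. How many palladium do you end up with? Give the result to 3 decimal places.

100 rhodium × 1.228 = 122.8 copper
122.8 copper × 0.3345 = 41.0766 lithium
41.0766 lithium × 0.7289 = 29.94073374 palladium

29.941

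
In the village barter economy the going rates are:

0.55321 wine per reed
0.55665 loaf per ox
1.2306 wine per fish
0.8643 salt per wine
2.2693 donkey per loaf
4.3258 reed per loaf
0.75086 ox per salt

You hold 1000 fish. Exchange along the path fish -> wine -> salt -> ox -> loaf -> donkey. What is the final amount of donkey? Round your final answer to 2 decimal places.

1008.82

1000 fish × 1.2306 = 1230.6 wine
1230.6 wine × 0.8643 = 1063.60758 salt
1063.60758 salt × 0.75086 = 798.6203875188 ox
798.6203875188 ox × 0.55665 = 444.55203871234002 loaf
444.55203871234002 loaf × 2.2693 = 1008.821941449913207386 donkey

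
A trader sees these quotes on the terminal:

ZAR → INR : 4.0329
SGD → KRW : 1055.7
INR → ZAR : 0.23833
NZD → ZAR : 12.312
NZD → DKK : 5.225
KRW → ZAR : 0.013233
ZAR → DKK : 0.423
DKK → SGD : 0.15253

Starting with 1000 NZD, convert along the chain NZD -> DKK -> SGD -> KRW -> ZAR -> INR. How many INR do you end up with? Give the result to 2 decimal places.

1000 NZD × 5.225 = 5225 DKK
5225 DKK × 0.15253 = 796.96925 SGD
796.96925 SGD × 1055.7 = 841360.437225 KRW
841360.437225 KRW × 0.013233 = 11133.722665798425 ZAR
11133.722665798425 ZAR × 4.0329 = 44901.1901388984681825 INR

44901.19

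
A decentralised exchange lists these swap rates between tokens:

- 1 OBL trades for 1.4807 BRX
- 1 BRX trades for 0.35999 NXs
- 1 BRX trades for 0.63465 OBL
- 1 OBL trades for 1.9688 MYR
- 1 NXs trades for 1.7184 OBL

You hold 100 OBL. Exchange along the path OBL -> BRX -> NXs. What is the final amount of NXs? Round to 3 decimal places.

53.304

100 OBL × 1.4807 = 148.07 BRX
148.07 BRX × 0.35999 = 53.3037193 NXs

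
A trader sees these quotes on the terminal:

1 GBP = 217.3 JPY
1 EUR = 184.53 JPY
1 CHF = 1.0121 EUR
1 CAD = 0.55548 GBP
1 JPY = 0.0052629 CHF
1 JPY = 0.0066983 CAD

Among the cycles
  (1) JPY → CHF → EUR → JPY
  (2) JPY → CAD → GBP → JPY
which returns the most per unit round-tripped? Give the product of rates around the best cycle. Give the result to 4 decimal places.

0.9829

(1) 0.0052629 × 1.0121 × 184.53 = 0.98291
(2) 0.0066983 × 0.55548 × 217.3 = 0.80852
Highest is cycle (1) at 0.9829 (≤1, no arbitrage).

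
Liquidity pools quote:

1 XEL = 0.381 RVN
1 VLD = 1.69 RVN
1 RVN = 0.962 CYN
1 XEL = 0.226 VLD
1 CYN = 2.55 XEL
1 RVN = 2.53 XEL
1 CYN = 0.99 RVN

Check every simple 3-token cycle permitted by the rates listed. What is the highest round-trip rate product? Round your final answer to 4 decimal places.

0.9663

XEL→VLD→RVN→XEL: 0.226 × 1.69 × 2.53 = 0.96631
XEL→RVN→CYN→XEL: 0.381 × 0.962 × 2.55 = 0.93463
Maximum is XEL→VLD→RVN→XEL at 0.9663; no arbitrage — every cycle loses value.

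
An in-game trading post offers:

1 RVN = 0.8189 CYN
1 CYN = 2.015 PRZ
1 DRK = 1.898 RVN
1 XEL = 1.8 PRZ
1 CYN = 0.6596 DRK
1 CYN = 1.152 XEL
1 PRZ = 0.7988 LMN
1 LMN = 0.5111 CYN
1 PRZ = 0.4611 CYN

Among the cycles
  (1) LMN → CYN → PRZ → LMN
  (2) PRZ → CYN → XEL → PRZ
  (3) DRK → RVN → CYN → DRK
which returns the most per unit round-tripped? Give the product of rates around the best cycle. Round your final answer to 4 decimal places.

(1) 0.5111 × 2.015 × 0.7988 = 0.82266
(2) 0.4611 × 1.152 × 1.8 = 0.95614
(3) 1.898 × 0.8189 × 0.6596 = 1.02520
Highest is cycle (3) at 1.0252 (>1, arbitrage).

1.0252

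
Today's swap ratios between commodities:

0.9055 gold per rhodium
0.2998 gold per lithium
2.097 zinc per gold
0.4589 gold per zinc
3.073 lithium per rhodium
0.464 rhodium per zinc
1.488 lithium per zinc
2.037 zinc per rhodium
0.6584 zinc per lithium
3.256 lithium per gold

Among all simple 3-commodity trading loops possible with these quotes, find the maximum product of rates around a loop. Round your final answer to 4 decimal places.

lithium→zinc→gold→lithium: 0.6584 × 0.4589 × 3.256 = 0.98377
lithium→zinc→rhodium→lithium: 0.6584 × 0.464 × 3.073 = 0.93879
lithium→gold→zinc→lithium: 0.2998 × 2.097 × 1.488 = 0.93548
gold→zinc→rhodium→gold: 2.097 × 0.464 × 0.9055 = 0.88106
Maximum is lithium→zinc→gold→lithium at 0.9838; no arbitrage — every cycle loses value.

0.9838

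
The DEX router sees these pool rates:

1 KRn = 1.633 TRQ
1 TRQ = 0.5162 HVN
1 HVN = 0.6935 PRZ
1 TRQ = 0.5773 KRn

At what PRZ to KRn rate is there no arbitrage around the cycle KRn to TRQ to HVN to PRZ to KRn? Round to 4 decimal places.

Known legs of the cycle: 1.633 × 0.5162 × 0.6935 = 0.5845890151
For no arbitrage the full-cycle product must be 1, so the missing rate is 1 / 0.5845890151 ≈ 1.710603.

1.7106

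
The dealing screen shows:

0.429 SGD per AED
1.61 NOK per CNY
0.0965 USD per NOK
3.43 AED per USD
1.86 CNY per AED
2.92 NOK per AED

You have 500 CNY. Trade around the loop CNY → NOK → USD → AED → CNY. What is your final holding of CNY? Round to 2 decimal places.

500 CNY × 1.61 = 805 NOK
805 NOK × 0.0965 = 77.6825 USD
77.6825 USD × 3.43 = 266.450975 AED
266.450975 AED × 1.86 = 495.5988135 CNY

495.60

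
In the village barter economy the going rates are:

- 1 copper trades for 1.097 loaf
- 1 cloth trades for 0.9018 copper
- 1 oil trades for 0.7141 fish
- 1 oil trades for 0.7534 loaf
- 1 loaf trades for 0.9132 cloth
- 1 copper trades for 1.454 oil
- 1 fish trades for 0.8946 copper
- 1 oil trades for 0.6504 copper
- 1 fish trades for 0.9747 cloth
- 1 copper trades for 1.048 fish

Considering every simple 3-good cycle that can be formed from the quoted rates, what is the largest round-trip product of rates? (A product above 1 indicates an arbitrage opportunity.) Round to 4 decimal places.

0.9289

fish→copper→oil→fish: 0.8946 × 1.454 × 0.7141 = 0.92886
fish→cloth→copper→fish: 0.9747 × 0.9018 × 1.048 = 0.92118
copper→loaf→cloth→copper: 1.097 × 0.9132 × 0.9018 = 0.90341
Maximum is fish→copper→oil→fish at 0.9289; no arbitrage — every cycle loses value.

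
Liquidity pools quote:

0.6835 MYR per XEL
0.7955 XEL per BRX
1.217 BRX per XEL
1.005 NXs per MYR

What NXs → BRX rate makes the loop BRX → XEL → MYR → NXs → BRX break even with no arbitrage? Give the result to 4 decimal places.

1.8300

Known legs of the cycle: 0.7955 × 0.6835 × 1.005 = 0.54644287125
For no arbitrage the full-cycle product must be 1, so the missing rate is 1 / 0.54644287125 ≈ 1.830017.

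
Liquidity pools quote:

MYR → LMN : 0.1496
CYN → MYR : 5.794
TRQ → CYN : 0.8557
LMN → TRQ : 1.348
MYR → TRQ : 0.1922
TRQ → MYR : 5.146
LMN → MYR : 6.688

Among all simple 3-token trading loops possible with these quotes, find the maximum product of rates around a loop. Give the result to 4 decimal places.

1.0377

TRQ→MYR→LMN→TRQ: 5.146 × 0.1496 × 1.348 = 1.03775
TRQ→CYN→MYR→TRQ: 0.8557 × 5.794 × 0.1922 = 0.95291
Maximum is TRQ→MYR→LMN→TRQ at 1.0377; arbitrage exists.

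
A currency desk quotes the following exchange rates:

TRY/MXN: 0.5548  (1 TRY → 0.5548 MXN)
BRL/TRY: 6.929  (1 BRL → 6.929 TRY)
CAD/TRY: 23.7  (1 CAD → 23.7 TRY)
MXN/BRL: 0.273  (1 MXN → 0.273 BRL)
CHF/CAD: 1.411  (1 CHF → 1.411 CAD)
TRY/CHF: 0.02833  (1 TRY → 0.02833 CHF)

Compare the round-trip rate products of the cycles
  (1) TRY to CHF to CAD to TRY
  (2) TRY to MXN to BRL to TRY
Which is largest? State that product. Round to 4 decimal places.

1.0495

(1) 0.02833 × 1.411 × 23.7 = 0.94738
(2) 0.5548 × 0.273 × 6.929 = 1.04947
Highest is cycle (2) at 1.0495 (>1, arbitrage).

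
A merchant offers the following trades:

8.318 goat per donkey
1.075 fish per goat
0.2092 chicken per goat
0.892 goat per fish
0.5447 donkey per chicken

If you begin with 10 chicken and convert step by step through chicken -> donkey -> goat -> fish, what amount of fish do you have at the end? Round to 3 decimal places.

10 chicken × 0.5447 = 5.447 donkey
5.447 donkey × 8.318 = 45.308146 goat
45.308146 goat × 1.075 = 48.70625695 fish

48.706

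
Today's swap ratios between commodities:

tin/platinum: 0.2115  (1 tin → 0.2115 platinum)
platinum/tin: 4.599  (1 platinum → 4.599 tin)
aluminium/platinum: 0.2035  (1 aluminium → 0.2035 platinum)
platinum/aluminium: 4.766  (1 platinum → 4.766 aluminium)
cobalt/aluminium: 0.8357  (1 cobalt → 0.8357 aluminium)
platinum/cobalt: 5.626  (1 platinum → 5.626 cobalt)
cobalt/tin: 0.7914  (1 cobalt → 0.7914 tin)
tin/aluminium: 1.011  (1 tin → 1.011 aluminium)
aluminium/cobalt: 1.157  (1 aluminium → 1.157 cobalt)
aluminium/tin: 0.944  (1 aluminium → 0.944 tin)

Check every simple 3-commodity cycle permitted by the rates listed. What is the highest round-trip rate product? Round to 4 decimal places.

0.9568

aluminium→platinum→cobalt→aluminium: 0.2035 × 5.626 × 0.8357 = 0.95679
tin→platinum→aluminium→tin: 0.2115 × 4.766 × 0.944 = 0.95156
tin→aluminium→platinum→tin: 1.011 × 0.2035 × 4.599 = 0.94619
tin→platinum→cobalt→tin: 0.2115 × 5.626 × 0.7914 = 0.94169
tin→aluminium→cobalt→tin: 1.011 × 1.157 × 0.7914 = 0.92572
Maximum is aluminium→platinum→cobalt→aluminium at 0.9568; no arbitrage — every cycle loses value.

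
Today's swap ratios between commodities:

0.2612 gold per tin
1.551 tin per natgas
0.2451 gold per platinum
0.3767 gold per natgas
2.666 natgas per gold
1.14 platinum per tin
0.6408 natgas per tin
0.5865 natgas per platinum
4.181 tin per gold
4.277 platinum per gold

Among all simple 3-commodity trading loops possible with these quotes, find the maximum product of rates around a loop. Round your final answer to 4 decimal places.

platinum→gold→tin→platinum: 0.2451 × 4.181 × 1.14 = 1.16823
natgas→tin→gold→natgas: 1.551 × 0.2612 × 2.666 = 1.08005
natgas→tin→platinum→natgas: 1.551 × 1.14 × 0.5865 = 1.03701
natgas→gold→tin→natgas: 0.3767 × 4.181 × 0.6408 = 1.00925
natgas→gold→platinum→natgas: 0.3767 × 4.277 × 0.5865 = 0.94494
Maximum is platinum→gold→tin→platinum at 1.1682; arbitrage exists.

1.1682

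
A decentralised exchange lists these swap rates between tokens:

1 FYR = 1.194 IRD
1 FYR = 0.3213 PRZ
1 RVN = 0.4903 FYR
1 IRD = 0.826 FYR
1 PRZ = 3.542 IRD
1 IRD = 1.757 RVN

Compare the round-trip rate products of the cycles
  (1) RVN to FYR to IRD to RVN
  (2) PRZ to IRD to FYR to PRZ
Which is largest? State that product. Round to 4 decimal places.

(1) 0.4903 × 1.194 × 1.757 = 1.02858
(2) 3.542 × 0.826 × 0.3213 = 0.94002
Highest is cycle (1) at 1.0286 (>1, arbitrage).

1.0286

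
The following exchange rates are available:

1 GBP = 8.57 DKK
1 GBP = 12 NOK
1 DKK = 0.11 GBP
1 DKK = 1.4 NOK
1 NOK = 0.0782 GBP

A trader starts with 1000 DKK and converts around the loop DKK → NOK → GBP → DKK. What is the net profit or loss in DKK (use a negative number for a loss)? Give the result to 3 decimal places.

1000 DKK × 1.4 = 1400 NOK
1400 NOK × 0.0782 = 109.48 GBP
109.48 GBP × 8.57 = 938.2436 DKK
Net change: 938.2436 − 1000 = -61.7564 DKK

-61.756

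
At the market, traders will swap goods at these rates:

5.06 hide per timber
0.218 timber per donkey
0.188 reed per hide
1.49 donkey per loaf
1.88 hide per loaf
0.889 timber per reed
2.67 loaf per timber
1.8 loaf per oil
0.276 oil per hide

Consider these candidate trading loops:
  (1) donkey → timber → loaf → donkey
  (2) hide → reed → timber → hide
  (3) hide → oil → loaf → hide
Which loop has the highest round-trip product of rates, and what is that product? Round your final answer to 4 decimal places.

(1) 0.218 × 2.67 × 1.49 = 0.86727
(2) 0.188 × 0.889 × 5.06 = 0.84569
(3) 0.276 × 1.8 × 1.88 = 0.93398
Highest is cycle (3) at 0.9340 (≤1, no arbitrage).

0.9340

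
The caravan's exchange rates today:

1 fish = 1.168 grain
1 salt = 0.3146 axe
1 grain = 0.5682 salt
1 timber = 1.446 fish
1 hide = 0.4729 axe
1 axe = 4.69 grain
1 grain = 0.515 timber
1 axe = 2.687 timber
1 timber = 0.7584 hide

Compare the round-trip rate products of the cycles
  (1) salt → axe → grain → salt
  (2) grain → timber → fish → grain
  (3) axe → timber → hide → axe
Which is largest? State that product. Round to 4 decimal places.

(1) 0.3146 × 4.69 × 0.5682 = 0.83836
(2) 0.515 × 1.446 × 1.168 = 0.86980
(3) 2.687 × 0.7584 × 0.4729 = 0.96369
Highest is cycle (3) at 0.9637 (≤1, no arbitrage).

0.9637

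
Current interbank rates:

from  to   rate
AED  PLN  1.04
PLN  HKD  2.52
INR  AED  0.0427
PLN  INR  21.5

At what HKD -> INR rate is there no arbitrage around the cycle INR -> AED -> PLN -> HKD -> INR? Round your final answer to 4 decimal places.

8.9359

Known legs of the cycle: 0.0427 × 1.04 × 2.52 = 0.11190816
For no arbitrage the full-cycle product must be 1, so the missing rate is 1 / 0.11190816 ≈ 8.935899.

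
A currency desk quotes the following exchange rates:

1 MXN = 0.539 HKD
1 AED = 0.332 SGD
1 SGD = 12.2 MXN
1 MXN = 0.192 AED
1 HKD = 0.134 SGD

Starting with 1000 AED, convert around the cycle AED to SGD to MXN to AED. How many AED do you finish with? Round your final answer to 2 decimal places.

1000 AED × 0.332 = 332 SGD
332 SGD × 12.2 = 4050.4 MXN
4050.4 MXN × 0.192 = 777.6768 AED

777.68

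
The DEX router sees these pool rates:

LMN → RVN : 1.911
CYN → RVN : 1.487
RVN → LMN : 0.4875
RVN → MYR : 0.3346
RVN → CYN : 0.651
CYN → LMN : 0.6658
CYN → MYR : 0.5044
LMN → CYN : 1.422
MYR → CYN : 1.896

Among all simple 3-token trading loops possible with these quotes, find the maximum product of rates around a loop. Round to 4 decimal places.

RVN→LMN→CYN→RVN: 0.4875 × 1.422 × 1.487 = 1.03083
RVN→MYR→CYN→RVN: 0.3346 × 1.896 × 1.487 = 0.94336
RVN→CYN→LMN→RVN: 0.651 × 0.6658 × 1.911 = 0.82830
Maximum is RVN→LMN→CYN→RVN at 1.0308; arbitrage exists.

1.0308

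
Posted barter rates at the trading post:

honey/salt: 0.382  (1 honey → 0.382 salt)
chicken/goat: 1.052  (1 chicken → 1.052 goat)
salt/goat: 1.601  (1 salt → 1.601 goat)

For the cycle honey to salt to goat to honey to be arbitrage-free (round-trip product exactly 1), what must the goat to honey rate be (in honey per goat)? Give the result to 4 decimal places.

1.6351

Known legs of the cycle: 0.382 × 1.601 = 0.611582
For no arbitrage the full-cycle product must be 1, so the missing rate is 1 / 0.611582 ≈ 1.635104.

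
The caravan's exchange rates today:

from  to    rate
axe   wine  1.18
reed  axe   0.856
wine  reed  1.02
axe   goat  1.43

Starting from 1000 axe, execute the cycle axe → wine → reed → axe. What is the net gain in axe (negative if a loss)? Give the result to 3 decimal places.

1000 axe × 1.18 = 1180 wine
1180 wine × 1.02 = 1203.6 reed
1203.6 reed × 0.856 = 1030.2816 axe
Net change: 1030.2816 − 1000 = 30.2816 axe

30.282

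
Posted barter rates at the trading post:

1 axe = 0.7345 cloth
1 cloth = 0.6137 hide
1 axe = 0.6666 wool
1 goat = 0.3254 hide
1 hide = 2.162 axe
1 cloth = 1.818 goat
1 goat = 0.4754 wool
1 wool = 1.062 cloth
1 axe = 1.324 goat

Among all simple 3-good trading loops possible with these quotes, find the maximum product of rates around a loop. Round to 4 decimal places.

axe→cloth→hide→axe: 0.7345 × 0.6137 × 2.162 = 0.97455
axe→goat→hide→axe: 1.324 × 0.3254 × 2.162 = 0.93145
goat→wool→cloth→goat: 0.4754 × 1.062 × 1.818 = 0.91786
Maximum is axe→cloth→hide→axe at 0.9745; no arbitrage — every cycle loses value.

0.9745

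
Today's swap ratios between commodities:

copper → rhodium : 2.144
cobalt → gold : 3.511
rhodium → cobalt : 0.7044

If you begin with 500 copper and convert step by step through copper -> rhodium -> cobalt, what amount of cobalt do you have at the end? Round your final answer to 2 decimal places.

500 copper × 2.144 = 1072 rhodium
1072 rhodium × 0.7044 = 755.1168 cobalt

755.12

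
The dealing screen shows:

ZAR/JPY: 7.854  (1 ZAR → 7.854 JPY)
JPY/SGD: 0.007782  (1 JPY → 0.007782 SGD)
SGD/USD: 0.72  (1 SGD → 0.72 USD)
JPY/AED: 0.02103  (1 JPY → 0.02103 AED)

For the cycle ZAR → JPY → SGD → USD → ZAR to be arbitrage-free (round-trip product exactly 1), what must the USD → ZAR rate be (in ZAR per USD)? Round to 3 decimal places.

Known legs of the cycle: 7.854 × 0.007782 × 0.72 = 0.04400627616
For no arbitrage the full-cycle product must be 1, so the missing rate is 1 / 0.04400627616 ≈ 22.72403.

22.724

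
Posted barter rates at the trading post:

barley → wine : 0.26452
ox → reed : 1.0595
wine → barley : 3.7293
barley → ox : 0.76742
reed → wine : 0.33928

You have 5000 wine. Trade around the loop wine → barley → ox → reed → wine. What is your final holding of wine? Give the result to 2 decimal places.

5000 wine × 3.7293 = 18646.5 barley
18646.5 barley × 0.76742 = 14309.69703 ox
14309.69703 ox × 1.0595 = 15161.124003285 reed
15161.124003285 reed × 0.33928 = 5143.8661518345348 wine

5143.87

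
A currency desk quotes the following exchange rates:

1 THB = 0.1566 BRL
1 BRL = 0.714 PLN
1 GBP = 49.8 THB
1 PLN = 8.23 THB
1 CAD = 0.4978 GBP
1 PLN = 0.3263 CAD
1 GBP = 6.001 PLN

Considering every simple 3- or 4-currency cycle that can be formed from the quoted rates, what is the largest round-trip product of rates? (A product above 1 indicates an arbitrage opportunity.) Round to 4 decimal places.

0.9748

CAD→GBP→PLN→CAD: 0.4978 × 6.001 × 0.3263 = 0.97476
BRL→PLN→THB→BRL: 0.714 × 8.23 × 0.1566 = 0.92022
Maximum is CAD→GBP→PLN→CAD at 0.9748; no arbitrage — every cycle loses value.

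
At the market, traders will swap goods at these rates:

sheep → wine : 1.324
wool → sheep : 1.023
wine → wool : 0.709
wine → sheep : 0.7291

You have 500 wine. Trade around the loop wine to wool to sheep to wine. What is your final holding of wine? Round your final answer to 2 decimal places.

500 wine × 0.709 = 354.5 wool
354.5 wool × 1.023 = 362.6535 sheep
362.6535 sheep × 1.324 = 480.153234 wine

480.15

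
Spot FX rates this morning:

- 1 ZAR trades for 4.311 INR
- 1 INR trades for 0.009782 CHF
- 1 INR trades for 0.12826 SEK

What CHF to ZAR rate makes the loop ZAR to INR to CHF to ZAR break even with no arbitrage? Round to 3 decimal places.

23.713

Known legs of the cycle: 4.311 × 0.009782 = 0.042170202
For no arbitrage the full-cycle product must be 1, so the missing rate is 1 / 0.042170202 ≈ 23.71343.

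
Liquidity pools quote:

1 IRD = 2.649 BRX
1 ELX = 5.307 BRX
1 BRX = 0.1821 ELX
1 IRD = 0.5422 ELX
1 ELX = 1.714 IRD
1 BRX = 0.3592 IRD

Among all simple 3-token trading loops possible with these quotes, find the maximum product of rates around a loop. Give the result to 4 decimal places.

ELX→BRX→IRD→ELX: 5.307 × 0.3592 × 0.5422 = 1.03358
ELX→IRD→BRX→ELX: 1.714 × 2.649 × 0.1821 = 0.82680
Maximum is ELX→BRX→IRD→ELX at 1.0336; arbitrage exists.

1.0336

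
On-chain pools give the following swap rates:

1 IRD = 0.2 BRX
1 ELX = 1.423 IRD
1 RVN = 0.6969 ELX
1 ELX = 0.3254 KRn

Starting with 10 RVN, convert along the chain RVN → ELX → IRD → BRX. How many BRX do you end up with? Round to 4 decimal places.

1.9834

10 RVN × 0.6969 = 6.969 ELX
6.969 ELX × 1.423 = 9.916887 IRD
9.916887 IRD × 0.2 = 1.9833774 BRX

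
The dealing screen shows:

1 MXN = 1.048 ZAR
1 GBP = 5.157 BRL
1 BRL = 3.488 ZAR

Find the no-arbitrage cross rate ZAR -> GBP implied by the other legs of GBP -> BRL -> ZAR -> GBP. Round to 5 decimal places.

0.05559

Known legs of the cycle: 5.157 × 3.488 = 17.987616
For no arbitrage the full-cycle product must be 1, so the missing rate is 1 / 17.987616 ≈ 0.0555938.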